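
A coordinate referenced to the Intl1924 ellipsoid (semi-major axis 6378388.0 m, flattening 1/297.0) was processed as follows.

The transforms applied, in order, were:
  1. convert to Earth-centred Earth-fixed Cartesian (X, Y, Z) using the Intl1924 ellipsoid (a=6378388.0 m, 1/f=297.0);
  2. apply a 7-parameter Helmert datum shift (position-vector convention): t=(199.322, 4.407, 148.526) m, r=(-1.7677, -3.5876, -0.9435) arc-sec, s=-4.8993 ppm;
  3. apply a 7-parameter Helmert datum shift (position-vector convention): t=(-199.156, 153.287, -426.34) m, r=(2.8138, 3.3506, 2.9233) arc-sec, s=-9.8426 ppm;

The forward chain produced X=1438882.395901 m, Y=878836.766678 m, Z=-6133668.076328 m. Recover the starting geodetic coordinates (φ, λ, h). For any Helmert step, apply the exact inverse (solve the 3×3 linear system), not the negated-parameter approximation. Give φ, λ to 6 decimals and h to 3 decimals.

start: X=1438882.3959, Y=878836.7667, Z=-6133668.0763 m
→ Helmert⁻¹: X=1439207.7984, Y=878588.0626, Z=-6133290.7107
→ Helmert⁻¹: X=1438904.8266, Y=878647.1062, Z=-6133486.7834
→ geod (Bowring, a=6378388.000): φ=-74.72868200°, λ=31.40974200°, h=2571.2610 m

φ=-74.728682°, λ=31.409742°, h=2571.261 m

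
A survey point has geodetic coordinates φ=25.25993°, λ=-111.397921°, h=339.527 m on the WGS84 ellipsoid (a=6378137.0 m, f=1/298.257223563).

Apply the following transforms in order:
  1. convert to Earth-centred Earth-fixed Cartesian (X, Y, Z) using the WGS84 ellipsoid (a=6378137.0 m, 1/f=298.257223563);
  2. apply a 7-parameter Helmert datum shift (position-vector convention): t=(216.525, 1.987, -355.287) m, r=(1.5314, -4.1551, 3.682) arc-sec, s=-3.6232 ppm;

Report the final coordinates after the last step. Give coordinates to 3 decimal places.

start: φ=25.259930°, λ=-111.397921°, h=339.527 m
→ ECEF (a=6378137.000, f=1/298.257223563): X=-2105907.8309, Y=-5374217.4357, Z=2705287.6106
→ Helmert 7p (PV): X=-2105642.2382, Y=-5374253.6541, Z=2704840.1991

X=-2105642.238 m, Y=-5374253.654 m, Z=2704840.199 m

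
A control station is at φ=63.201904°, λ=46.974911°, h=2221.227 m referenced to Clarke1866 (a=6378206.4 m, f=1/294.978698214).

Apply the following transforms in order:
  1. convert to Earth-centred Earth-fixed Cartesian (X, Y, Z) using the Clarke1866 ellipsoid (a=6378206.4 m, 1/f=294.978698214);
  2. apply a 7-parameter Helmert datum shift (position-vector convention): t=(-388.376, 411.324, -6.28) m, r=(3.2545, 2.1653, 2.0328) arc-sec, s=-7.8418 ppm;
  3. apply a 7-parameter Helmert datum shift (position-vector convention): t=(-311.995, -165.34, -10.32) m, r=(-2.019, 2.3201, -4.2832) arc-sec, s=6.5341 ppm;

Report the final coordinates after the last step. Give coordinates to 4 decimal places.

start: φ=63.201904°, λ=46.974911°, h=2221.227 m
→ ECEF (a=6378206.400, f=1/294.978698214): X=1968071.1371, Y=2108645.9491, Z=5671948.8040
→ Helmert 7p (PV): X=1967706.0885, Y=2108970.6405, Z=5671910.6562
→ Helmert 7p (PV): X=1967514.5439, Y=2108833.7392, Z=5671894.6203

X=1967514.5439 m, Y=2108833.7392 m, Z=5671894.6203 m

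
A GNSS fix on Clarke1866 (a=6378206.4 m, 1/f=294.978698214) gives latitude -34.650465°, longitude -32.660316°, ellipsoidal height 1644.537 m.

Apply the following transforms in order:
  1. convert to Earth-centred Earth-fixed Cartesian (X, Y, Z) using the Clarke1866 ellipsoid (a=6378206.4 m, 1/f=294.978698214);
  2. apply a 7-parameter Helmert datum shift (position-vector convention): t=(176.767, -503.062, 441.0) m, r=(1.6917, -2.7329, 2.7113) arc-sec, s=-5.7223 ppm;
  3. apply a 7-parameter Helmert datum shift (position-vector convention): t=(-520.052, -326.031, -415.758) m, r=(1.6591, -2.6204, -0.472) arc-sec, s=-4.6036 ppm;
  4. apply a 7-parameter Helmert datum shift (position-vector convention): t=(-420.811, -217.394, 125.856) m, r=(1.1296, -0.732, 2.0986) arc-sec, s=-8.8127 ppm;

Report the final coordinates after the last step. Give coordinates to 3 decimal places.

start: φ=-34.650465°, λ=-32.660316°, h=1644.537 m
→ ECEF (a=6378206.400, f=1/294.978698214): X=4423299.8288, Y=-2835383.6112, Z=-3606783.4162
→ Helmert 7p (PV): X=4423536.3422, Y=-2835782.7242, Z=-3606286.4255
→ Helmert 7p (PV): X=4423035.2511, Y=-2836076.8157, Z=-3606652.1947
→ Helmert 7p (PV): X=4422617.1154, Y=-2836204.4638, Z=-3606494.3894

X=4422617.115 m, Y=-2836204.464 m, Z=-3606494.389 m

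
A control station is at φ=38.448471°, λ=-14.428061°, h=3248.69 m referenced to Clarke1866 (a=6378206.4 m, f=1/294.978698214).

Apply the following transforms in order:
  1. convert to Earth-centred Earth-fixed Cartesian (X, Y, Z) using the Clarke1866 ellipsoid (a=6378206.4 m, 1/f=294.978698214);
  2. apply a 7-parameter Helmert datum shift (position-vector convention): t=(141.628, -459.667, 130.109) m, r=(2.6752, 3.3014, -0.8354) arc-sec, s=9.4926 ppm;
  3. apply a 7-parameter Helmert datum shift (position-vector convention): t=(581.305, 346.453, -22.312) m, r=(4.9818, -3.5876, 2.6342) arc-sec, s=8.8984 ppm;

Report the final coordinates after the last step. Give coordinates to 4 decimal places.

X=4847286.9391 m, Y=-1247132.6305 m, Z=3946516.8842 m

start: φ=38.448471°, λ=-14.428061°, h=3248.690 m
→ ECEF (a=6378206.400, f=1/294.978698214): X=4846469.4685, Y=-1246892.2476, Z=3946376.0807
→ Helmert 7p (PV): X=4846715.2169, Y=-1247434.5638, Z=3946449.9075
→ Helmert 7p (PV): X=4847286.9391, Y=-1247132.6305, Z=3946516.8842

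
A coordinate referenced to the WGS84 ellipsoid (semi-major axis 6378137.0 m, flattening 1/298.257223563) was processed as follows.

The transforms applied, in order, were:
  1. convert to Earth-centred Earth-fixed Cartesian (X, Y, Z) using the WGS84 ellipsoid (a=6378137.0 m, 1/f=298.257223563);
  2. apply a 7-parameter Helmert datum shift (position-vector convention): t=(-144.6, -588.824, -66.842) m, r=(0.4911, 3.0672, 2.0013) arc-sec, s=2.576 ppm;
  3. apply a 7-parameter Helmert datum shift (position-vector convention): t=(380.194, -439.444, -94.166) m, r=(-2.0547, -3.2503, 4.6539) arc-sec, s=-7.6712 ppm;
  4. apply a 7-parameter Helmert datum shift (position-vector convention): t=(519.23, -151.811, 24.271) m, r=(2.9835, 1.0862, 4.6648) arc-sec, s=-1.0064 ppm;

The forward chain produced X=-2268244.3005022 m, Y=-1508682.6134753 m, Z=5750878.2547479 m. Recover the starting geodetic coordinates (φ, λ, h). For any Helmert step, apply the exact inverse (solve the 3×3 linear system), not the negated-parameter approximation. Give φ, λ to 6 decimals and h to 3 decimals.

φ=64.802566°, λ=-146.404427°, h=2959.374 m

start: X=-2268244.3005, Y=-1508682.6135, Z=5750878.2547 m
→ Helmert⁻¹: X=-2268830.2114, Y=-1508397.8268, Z=5750869.6417
→ Helmert⁻¹: X=-2269171.2131, Y=-1507976.0407, Z=5751028.6606
→ Helmert⁻¹: X=-2269120.9125, Y=-1507347.6245, Z=5751050.5344
→ geod (Bowring, a=6378137.000): φ=64.80256600°, λ=-146.40442700°, h=2959.3740 m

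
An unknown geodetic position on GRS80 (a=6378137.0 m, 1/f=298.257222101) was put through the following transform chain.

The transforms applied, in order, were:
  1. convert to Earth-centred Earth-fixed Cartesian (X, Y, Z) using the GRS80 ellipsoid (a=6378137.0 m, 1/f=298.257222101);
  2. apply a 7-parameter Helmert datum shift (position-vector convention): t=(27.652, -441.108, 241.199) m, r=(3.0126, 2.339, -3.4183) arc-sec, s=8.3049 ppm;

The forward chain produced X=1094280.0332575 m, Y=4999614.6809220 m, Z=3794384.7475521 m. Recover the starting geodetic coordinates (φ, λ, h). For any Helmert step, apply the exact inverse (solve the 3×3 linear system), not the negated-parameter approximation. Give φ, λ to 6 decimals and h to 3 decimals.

start: X=1094280.0333, Y=4999614.6809, Z=3794384.7476 m
→ Helmert⁻¹: X=1094117.4065, Y=5000087.8104, Z=3794051.4171
→ geod (Bowring, a=6378137.000): φ=36.73225500°, λ=77.65710500°, h=718.7010 m

φ=36.732255°, λ=77.657105°, h=718.701 m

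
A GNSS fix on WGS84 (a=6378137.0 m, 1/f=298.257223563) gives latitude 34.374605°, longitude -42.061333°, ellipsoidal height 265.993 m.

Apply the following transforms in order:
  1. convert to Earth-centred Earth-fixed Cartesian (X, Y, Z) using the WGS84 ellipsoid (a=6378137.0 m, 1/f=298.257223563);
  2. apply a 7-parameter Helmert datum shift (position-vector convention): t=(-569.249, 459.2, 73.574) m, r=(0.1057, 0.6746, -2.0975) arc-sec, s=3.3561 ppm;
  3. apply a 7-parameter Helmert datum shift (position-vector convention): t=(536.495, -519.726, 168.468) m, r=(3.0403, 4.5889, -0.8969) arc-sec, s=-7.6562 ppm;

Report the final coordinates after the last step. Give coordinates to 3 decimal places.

X=3912682.585 m, Y=-3530751.849 m, Z=3581042.794 m

start: φ=34.374605°, λ=-42.061333°, h=265.993 m
→ ECEF (a=6378137.000, f=1/298.257223563): X=3912692.0318, Y=-3530595.0843, Z=3580969.8256
→ Helmert 7p (PV): X=3912111.7233, Y=-3530189.3565, Z=3581040.8117
→ Helmert 7p (PV): X=3912682.5852, Y=-3530751.8490, Z=3581042.7942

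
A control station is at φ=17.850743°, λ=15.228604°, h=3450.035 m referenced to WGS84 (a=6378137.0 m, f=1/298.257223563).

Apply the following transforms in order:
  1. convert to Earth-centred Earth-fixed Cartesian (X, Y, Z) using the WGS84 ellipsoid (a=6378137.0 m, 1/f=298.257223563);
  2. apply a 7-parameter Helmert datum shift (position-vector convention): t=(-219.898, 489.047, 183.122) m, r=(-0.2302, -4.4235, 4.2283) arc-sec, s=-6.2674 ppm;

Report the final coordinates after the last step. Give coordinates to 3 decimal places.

X=5862580.293 m, Y=1596662.607 m, Z=1944019.139 m

start: φ=17.850743°, λ=15.228604°, h=3450.035 m
→ ECEF (a=6378137.000, f=1/298.257223563): X=5862911.3387, Y=1596061.2082, Z=1943724.2464
→ Helmert 7p (PV): X=5862580.2931, Y=1596662.6066, Z=1944019.1386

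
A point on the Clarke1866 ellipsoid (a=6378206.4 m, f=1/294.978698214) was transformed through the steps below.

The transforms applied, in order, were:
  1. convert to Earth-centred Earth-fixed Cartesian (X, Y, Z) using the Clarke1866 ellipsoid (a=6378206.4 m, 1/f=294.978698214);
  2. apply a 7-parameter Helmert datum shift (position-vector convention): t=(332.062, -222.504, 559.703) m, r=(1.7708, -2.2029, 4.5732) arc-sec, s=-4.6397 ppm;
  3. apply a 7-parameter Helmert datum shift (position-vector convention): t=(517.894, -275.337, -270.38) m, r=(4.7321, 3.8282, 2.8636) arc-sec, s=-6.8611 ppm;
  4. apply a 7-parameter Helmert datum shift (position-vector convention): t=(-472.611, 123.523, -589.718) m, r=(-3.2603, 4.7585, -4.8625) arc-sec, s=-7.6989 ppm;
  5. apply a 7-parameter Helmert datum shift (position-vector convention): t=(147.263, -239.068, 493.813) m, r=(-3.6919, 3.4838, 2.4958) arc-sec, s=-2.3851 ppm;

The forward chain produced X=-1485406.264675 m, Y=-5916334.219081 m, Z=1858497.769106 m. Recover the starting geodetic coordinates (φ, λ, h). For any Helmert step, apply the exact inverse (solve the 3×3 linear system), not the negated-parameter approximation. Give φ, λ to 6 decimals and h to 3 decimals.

φ=17.052177°, λ=-104.102250°, h=63.403 m

start: X=-1485406.2647, Y=-5916334.2191, Z=1858497.7691 m
→ Helmert⁻¹: X=-1485660.0353, Y=-5916124.5390, Z=1857877.4032
→ Helmert⁻¹: X=-1485102.2580, Y=-5916357.9947, Z=1858353.6521
→ Helmert⁻¹: X=-1485746.9761, Y=-5916059.9789, Z=1858744.9350
→ Helmert⁻¹: X=-1486197.2495, Y=-5915816.0182, Z=1858260.5137
→ geod (Bowring, a=6378206.400): φ=17.05217700°, λ=-104.10225000°, h=63.4030 m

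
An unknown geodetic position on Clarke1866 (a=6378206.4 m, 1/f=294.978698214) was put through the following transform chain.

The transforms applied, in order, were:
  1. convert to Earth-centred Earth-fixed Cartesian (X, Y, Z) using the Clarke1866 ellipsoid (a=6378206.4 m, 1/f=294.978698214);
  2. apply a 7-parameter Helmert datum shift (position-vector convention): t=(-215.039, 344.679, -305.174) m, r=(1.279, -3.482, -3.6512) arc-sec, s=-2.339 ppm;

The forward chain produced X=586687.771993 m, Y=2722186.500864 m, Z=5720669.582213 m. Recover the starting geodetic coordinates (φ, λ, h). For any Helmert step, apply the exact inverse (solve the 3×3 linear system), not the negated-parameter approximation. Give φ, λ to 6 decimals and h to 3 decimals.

φ=64.200014°, λ=77.831008°, h=1887.394 m

start: X=586687.7720, Y=2722186.5009, Z=5720669.5822 m
→ Helmert⁻¹: X=586952.5789, Y=2721894.0526, Z=5720961.3513
→ geod (Bowring, a=6378206.400): φ=64.20001400°, λ=77.83100800°, h=1887.3940 m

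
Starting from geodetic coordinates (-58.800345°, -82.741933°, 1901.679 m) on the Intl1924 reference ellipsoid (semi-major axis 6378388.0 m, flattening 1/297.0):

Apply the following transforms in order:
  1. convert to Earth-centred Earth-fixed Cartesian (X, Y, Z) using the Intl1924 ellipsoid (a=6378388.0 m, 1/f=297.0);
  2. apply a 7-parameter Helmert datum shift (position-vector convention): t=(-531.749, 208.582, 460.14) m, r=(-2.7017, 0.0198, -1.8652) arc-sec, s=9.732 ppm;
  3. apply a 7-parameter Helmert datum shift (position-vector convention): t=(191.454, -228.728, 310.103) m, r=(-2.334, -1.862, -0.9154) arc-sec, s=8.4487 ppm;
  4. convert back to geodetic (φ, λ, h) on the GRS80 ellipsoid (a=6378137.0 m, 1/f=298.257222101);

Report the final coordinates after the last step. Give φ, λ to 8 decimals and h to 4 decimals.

start: φ=-58.800345°, λ=-82.741933°, h=1901.679 m
→ ECEF (a=6378388.000, f=1/297.0): X=418595.9908, Y=-3286736.8190, Z=-5434190.6303
→ Helmert 7p (PV): X=418038.0725, Y=-3286635.1877, Z=-5433740.3652
→ Helmert 7p (PV): X=418267.5243, Y=-3286955.0250, Z=-5433435.2061
→ geod (Bowring, a=6378137.000): φ=-58.79476160°, λ=-82.74804397°, h=1530.3973 m

φ=-58.79476160°, λ=-82.74804397°, h=1530.3973 m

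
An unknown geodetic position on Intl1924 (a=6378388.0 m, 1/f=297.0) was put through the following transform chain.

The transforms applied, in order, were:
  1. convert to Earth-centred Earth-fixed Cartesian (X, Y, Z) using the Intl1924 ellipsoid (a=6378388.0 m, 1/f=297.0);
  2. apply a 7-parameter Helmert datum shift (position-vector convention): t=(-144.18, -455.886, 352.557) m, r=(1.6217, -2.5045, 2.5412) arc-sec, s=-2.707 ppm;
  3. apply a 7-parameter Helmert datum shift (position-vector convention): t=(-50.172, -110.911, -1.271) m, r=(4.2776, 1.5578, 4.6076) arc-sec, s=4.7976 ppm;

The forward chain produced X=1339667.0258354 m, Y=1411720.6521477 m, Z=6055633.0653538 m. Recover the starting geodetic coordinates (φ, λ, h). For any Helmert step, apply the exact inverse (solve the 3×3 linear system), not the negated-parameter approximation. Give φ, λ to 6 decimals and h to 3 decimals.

start: X=1339667.0258, Y=1411720.6521, Z=6055633.0654 m
→ Helmert⁻¹: X=1339696.5759, Y=1411920.4464, Z=6055586.1210
→ Helmert⁻¹: X=1339935.3074, Y=1412411.2551, Z=6055222.5811
→ geod (Bowring, a=6378388.000): φ=72.28862600°, λ=46.50838800°, h=1592.4280 m

φ=72.288626°, λ=46.508388°, h=1592.428 m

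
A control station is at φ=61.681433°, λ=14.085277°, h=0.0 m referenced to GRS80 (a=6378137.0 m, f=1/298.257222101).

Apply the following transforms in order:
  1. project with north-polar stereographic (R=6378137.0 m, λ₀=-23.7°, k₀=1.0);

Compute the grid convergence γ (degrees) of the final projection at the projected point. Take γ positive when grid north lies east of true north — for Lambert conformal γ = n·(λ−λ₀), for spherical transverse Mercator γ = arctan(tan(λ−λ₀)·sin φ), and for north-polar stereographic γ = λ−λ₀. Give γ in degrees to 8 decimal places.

37.78527700

start: φ=61.681433°, λ=14.085277°, h=0.000 m
→ into stereo (λ₀=-23.7°): φ=61.68143300°, λ−λ₀=37.78527700°
convergence γ = 37.78527700°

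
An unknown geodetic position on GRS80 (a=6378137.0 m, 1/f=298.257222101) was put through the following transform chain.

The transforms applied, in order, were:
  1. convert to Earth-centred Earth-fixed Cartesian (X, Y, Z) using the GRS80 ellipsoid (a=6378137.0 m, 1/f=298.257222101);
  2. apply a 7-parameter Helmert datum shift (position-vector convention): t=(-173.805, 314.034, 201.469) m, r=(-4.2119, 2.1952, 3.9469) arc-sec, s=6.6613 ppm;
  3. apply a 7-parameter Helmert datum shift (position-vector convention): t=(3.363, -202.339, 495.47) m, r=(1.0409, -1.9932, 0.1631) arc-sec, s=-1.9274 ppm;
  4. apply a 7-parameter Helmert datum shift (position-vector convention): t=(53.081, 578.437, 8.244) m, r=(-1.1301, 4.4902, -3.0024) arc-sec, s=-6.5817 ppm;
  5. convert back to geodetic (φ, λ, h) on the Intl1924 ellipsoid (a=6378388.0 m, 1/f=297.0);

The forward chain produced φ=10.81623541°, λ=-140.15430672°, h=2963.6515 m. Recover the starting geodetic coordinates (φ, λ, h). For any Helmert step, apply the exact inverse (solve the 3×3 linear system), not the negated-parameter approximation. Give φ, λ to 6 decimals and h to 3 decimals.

start: φ=10.816235°, λ=-140.154307°, h=2963.651 m
→ ECEF (a=6378388.000, f=1/297.0): X=-4812954.9958, Y=-4016510.0199, Z=1189616.1660
→ Helmert⁻¹: X=-4813007.1745, Y=-4017191.4718, Z=1189488.9671
→ Helmert⁻¹: X=-4813011.5002, Y=-4016987.0688, Z=1189062.5698
→ Helmert⁻¹: X=-4812895.1564, Y=-4017206.5208, Z=1188719.9288
→ geod (Bowring, a=6378137.000): φ=10.80729900°, λ=-140.14906900°, h=3436.5680 m

φ=10.807299°, λ=-140.149069°, h=3436.568 m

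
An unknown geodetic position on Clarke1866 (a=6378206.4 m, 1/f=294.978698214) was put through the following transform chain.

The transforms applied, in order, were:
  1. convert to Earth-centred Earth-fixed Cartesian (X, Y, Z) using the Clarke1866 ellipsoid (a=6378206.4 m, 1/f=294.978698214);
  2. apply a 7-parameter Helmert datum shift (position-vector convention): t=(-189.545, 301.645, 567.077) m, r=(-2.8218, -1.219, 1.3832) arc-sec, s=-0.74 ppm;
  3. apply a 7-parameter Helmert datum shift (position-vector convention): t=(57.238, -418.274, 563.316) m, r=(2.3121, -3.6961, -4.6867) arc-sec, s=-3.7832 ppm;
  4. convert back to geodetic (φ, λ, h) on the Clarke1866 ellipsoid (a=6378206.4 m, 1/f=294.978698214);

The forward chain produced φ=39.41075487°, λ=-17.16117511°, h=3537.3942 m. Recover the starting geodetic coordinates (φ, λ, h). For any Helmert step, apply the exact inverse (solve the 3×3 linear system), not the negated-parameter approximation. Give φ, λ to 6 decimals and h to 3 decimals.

φ=39.401017°, λ=-17.158293°, h=2919.213 m

start: φ=39.410755°, λ=-17.161175°, h=3537.394 m
→ ECEF (a=6378206.400, f=1/294.978698214): X=4717544.5233, Y=-1456821.6772, Z=4029701.9703
→ Helmert⁻¹: X=4717610.4193, Y=-1456256.5571, Z=4029085.6854
→ Helmert⁻¹: X=4717817.4951, Y=-1456646.0288, Z=4028473.7801
→ geod (Bowring, a=6378206.400): φ=39.40101700°, λ=-17.15829300°, h=2919.2130 m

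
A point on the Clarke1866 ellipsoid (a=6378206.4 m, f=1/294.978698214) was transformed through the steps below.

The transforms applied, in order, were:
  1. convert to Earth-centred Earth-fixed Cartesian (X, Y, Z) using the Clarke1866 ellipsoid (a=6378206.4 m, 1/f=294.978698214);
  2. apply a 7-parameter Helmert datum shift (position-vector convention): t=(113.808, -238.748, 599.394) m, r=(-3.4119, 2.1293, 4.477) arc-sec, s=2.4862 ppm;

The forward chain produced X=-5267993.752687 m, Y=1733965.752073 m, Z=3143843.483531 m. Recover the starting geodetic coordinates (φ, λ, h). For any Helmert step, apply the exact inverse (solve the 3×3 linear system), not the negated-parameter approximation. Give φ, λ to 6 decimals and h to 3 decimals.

start: X=-5267993.7527, Y=1733965.7521, Z=3143843.4835 m
→ Helmert⁻¹: X=-5268089.2686, Y=1734262.5400, Z=3143210.5787
→ geod (Bowring, a=6378206.400): φ=29.70874800°, λ=161.77838100°, h=2037.3830 m

φ=29.708748°, λ=161.778381°, h=2037.383 m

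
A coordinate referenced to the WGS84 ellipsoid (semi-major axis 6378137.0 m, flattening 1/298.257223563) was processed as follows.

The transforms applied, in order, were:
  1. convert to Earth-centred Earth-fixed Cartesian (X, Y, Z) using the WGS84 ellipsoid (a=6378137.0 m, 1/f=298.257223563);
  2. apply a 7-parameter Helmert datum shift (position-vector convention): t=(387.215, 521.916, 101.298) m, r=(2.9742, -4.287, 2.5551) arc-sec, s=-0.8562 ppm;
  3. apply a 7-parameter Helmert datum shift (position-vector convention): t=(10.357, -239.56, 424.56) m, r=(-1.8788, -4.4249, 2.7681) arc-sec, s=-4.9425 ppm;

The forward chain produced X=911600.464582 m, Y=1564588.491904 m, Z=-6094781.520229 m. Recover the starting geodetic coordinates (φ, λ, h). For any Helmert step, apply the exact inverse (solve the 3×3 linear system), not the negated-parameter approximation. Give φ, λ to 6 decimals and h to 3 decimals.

start: X=911600.4646, Y=1564588.4919, Z=-6094781.5202 m
→ Helmert⁻¹: X=911484.8557, Y=1564879.0735, Z=-6095241.5056
→ Helmert⁻¹: X=910991.1117, Y=1564259.3206, Z=-6095389.5120
→ geod (Bowring, a=6378137.000): φ=-73.56447100°, λ=59.78439500°, h=27.4680 m

φ=-73.564471°, λ=59.784395°, h=27.468 m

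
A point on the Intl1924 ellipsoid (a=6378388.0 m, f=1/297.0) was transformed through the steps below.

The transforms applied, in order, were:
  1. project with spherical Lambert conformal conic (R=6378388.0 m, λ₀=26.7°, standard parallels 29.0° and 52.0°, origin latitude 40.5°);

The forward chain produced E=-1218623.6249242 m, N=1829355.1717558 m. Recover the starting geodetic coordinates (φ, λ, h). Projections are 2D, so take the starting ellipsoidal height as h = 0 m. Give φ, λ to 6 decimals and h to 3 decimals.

φ=55.847635°, λ=7.385760°, h=0.000 m

start: E=-1218623.6249, N=1829355.1718 m
→ lcc⁻¹: φ=55.84763500°, λ=7.38576000°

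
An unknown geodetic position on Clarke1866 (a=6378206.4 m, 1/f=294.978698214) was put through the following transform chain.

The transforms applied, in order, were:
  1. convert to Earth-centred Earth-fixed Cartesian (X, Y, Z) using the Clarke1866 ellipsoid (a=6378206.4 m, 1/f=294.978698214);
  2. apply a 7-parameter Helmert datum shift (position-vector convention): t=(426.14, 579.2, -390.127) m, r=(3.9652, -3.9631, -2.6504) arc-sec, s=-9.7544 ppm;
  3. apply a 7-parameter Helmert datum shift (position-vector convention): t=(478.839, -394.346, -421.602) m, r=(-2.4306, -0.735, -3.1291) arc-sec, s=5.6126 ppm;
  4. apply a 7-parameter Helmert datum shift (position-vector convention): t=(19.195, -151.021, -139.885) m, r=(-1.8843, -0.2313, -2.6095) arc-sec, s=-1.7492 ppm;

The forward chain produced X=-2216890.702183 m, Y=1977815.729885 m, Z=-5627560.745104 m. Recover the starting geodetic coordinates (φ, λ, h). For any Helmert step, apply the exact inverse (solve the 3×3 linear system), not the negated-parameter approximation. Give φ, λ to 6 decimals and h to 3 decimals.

φ=-62.319337°, λ=138.278280°, h=1857.391 m

start: X=-2216890.7022, Y=1977815.7299, Z=-5627560.7451 m
→ Helmert⁻¹: X=-2216945.1095, Y=1977993.5720, Z=-5627410.1479
→ Helmert⁻¹: X=-2217461.5670, Y=1978409.4817, Z=-5626925.7491
→ Helmert⁻¹: X=-2218042.8612, Y=1977712.9091, Z=-5626585.9086
→ geod (Bowring, a=6378206.400): φ=-62.31933700°, λ=138.27828000°, h=1857.3910 m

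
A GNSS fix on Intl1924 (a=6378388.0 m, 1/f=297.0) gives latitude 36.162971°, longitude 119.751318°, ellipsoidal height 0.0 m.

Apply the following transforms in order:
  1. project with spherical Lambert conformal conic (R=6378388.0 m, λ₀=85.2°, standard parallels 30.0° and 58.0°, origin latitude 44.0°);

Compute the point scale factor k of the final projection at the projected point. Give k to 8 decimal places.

start: φ=36.162971°, λ=119.751318°, h=0.000 m
→ into lcc (λ₀=85.2°): φ=36.16297100°, λ−λ₀=34.55131800°
scale k = 0.98018671

0.98018671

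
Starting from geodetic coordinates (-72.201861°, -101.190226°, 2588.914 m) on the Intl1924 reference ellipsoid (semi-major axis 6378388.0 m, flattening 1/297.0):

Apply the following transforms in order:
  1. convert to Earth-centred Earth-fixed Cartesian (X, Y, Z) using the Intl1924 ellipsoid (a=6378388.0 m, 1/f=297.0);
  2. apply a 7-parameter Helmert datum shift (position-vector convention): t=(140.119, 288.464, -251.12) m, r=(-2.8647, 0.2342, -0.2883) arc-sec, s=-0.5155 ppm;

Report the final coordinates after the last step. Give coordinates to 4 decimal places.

X=-379543.0555 m, Y=-1919005.2026 m, Z=-6053438.9375 m

start: φ=-72.201861°, λ=-101.190226°, h=2588.914 m
→ ECEF (a=6378388.000, f=1/297.0): X=-379673.8147, Y=-1919211.1168, Z=-6053218.0239
→ Helmert 7p (PV): X=-379543.0555, Y=-1919005.2026, Z=-6053438.9375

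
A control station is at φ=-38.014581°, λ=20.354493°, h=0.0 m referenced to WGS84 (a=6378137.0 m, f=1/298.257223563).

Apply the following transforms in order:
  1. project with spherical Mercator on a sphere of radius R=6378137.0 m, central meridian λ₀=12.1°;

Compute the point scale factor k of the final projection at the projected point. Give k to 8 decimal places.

1.26927062

start: φ=-38.014581°, λ=20.354493°, h=0.000 m
→ into merc (λ₀=12.1°): φ=-38.01458100°, λ−λ₀=8.25449300°
scale k = 1.26927062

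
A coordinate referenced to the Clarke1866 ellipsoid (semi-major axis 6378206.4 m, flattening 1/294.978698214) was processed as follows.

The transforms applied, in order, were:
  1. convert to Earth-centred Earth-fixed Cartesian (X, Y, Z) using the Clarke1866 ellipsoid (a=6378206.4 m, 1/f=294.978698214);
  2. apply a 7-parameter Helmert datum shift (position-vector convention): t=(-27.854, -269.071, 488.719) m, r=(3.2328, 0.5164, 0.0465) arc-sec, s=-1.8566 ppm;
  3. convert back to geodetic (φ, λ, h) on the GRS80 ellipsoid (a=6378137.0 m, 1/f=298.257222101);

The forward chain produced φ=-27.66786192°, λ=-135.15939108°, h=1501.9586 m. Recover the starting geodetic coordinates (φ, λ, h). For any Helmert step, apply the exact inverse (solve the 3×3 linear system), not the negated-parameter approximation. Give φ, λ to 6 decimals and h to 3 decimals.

φ=-27.673873°, λ=-135.160754°, h=1536.841 m

start: φ=-27.667862°, λ=-135.159391°, h=1501.959 m
→ ECEF (a=6378137.000, f=1/298.257222101): X=-4009255.1663, Y=-3987010.3048, Z=-2944654.6170
→ Helmert⁻¹: X=-4009228.2814, Y=-3986793.8904, Z=-2945096.3562
→ geod (Bowring, a=6378206.400): φ=-27.67387300°, λ=-135.16075400°, h=1536.8410 m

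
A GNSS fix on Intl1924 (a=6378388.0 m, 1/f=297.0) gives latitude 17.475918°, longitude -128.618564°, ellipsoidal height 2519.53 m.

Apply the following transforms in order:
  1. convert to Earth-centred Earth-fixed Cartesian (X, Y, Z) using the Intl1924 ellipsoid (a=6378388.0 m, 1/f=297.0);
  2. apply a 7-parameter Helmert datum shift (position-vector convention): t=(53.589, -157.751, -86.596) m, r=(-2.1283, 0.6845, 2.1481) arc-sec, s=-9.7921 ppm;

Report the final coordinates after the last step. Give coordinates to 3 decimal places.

start: φ=17.475918°, λ=-128.618564°, h=2519.530 m
→ ECEF (a=6378388.000, f=1/297.0): X=-3799864.3612, Y=-4756846.0354, Z=1903917.8888
→ Helmert 7p (PV): X=-3799717.7067, Y=-4756977.1344, Z=1903874.3414

X=-3799717.707 m, Y=-4756977.134 m, Z=1903874.341 m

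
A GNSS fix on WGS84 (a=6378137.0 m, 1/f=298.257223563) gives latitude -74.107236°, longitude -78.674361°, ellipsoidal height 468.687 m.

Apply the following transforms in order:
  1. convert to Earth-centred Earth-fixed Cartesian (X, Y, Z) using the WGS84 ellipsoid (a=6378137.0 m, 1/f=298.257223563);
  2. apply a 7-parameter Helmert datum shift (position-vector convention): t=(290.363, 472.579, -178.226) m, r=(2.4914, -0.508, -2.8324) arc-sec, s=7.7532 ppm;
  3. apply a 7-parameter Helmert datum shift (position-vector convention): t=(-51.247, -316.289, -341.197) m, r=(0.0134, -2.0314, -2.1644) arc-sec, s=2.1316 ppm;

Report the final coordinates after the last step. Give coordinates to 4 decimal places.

start: φ=-74.107236°, λ=-78.674361°, h=468.687 m
→ ECEF (a=6378137.000, f=1/298.257223563): X=344093.1239, Y=-1718016.4886, Z=-6112677.6651
→ Helmert 7p (PV): X=344377.6177, Y=-1717488.1214, Z=-6112923.1880
→ Helmert 7p (PV): X=344369.2859, Y=-1717811.2879, Z=-6113274.1352

X=344369.2859 m, Y=-1717811.2879 m, Z=-6113274.1352 m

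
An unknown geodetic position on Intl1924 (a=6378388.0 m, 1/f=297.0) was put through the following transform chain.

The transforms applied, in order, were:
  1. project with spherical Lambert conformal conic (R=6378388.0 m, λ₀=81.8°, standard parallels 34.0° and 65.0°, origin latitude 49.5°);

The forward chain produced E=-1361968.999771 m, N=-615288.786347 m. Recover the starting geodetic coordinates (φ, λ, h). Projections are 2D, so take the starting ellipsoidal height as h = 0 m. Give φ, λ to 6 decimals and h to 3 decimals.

φ=42.315077°, λ=64.631723°, h=0.000 m

start: E=-1361968.9998, N=-615288.7863 m
→ lcc⁻¹: φ=42.31507700°, λ=64.63172300°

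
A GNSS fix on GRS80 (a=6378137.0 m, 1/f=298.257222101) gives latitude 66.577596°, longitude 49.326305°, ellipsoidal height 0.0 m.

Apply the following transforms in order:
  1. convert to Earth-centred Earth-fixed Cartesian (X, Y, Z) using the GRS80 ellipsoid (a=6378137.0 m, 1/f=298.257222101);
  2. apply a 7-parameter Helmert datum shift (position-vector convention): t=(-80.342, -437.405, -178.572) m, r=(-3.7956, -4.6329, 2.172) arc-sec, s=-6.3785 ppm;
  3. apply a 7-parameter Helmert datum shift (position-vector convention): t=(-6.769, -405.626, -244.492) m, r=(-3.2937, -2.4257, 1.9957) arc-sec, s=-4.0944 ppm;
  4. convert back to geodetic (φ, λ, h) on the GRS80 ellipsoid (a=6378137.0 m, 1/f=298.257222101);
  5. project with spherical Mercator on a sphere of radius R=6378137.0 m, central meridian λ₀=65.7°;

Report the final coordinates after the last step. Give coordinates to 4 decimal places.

E=-1823088.0617 m, N=10037870.0314 m

start: φ=66.577596°, λ=49.326305°, h=0.000 m
→ ECEF (a=6378137.000, f=1/298.257222101): X=1657093.3497, Y=1928338.8157, Z=5829847.8971
→ Helmert 7p (PV): X=1656851.1893, Y=1928013.8379, Z=5829633.8748
→ Helmert 7p (PV): X=1656750.4253, Y=1927709.4376, Z=5829354.2116
→ geod (Bowring, a=6378137.000): φ=66.58160347°, λ=49.32292130°, h=-731.5777 m
→ merc (R=6378137.0, λ₀=65.7°): E=-1823088.0617, N=10037870.0314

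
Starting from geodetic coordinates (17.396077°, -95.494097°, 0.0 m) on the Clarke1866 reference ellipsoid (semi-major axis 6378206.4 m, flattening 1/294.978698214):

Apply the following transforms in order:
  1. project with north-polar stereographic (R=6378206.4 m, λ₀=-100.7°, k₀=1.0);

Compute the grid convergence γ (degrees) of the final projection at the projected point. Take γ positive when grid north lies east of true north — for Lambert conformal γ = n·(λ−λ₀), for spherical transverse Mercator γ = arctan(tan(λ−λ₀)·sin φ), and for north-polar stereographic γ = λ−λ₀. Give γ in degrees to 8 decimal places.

start: φ=17.396077°, λ=-95.494097°, h=0.000 m
→ into stereo (λ₀=-100.7°): φ=17.39607700°, λ−λ₀=5.20590300°
convergence γ = 5.20590300°

5.20590300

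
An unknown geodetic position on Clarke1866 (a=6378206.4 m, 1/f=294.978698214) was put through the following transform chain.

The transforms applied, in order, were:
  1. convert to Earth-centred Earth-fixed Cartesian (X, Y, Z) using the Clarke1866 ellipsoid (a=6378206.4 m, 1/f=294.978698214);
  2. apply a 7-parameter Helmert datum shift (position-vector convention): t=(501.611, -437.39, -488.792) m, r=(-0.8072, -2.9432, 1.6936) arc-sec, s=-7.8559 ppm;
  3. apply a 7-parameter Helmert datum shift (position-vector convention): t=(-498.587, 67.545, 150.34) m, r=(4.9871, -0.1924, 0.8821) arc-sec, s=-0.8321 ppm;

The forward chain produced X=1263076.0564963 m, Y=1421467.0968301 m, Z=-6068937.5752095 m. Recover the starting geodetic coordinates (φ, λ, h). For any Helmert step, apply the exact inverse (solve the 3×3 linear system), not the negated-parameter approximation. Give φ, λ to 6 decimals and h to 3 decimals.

φ=-72.711718°, λ=48.382971°, h=1175.053 m

start: X=1263076.0565, Y=1421467.0968, Z=-6068937.5752 m
→ Helmert⁻¹: X=1263576.1118, Y=1421248.5906, Z=-6069128.5071
→ Helmert⁻¹: X=1263009.5023, Y=1421710.5283, Z=-6068699.8483
→ geod (Bowring, a=6378206.400): φ=-72.71171800°, λ=48.38297100°, h=1175.0530 m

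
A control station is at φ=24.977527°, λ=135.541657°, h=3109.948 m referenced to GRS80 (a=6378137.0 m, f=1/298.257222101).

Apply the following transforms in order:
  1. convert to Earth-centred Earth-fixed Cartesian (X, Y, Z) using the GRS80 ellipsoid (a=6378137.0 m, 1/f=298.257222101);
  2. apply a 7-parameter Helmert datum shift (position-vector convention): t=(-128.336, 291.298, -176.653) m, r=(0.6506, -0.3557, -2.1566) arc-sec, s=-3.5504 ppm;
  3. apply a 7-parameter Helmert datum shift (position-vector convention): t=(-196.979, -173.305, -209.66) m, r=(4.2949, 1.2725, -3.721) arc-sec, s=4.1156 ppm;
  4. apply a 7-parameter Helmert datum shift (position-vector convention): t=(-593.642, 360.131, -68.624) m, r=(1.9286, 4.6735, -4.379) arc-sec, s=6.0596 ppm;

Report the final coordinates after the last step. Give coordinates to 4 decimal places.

start: φ=24.977527°, λ=135.541657°, h=3109.948 m
→ ECEF (a=6378137.000, f=1/298.257222101): X=-4131159.8480, Y=4053779.5966, Z=2678131.3135
→ Helmert 7p (PV): X=-4131235.7510, Y=4054091.2479, Z=2677950.8143
→ Helmert 7p (PV): X=-4131360.0757, Y=4053953.3941, Z=2677862.0781
→ Helmert 7p (PV): X=-4131832.0115, Y=4054400.7613, Z=2677941.1940

X=-4131832.0115 m, Y=4054400.7613 m, Z=2677941.1940 m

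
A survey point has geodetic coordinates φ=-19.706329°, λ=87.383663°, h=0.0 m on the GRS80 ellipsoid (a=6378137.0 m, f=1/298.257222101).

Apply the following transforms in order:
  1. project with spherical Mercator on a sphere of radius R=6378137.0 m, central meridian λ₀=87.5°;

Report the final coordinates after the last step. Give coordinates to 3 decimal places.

start: φ=-19.706329°, λ=87.383663°, h=0.000 m
→ merc (R=6378137.0, λ₀=87.5°): E=-12950.5756, N=-2238273.8238

E=-12950.576 m, N=-2238273.824 m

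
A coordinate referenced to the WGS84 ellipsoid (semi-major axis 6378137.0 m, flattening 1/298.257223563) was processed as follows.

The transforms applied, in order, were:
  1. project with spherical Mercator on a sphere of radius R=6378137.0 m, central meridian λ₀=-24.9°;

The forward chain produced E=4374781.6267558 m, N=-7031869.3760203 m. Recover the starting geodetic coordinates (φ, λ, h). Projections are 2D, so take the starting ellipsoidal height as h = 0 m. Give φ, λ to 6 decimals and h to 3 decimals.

start: E=4374781.6268, N=-7031869.3760 m
→ merc⁻¹: φ=-53.26340100°, λ=14.39933200°

φ=-53.263401°, λ=14.399332°, h=0.000 m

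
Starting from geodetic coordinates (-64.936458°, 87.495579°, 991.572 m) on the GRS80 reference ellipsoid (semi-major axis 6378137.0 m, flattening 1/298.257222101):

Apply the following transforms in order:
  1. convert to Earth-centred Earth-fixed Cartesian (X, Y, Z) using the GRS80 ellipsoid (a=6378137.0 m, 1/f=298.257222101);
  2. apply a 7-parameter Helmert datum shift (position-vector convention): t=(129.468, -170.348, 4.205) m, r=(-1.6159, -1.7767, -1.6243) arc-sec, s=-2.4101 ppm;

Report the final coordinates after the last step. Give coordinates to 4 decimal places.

X=118608.6937 m, Y=2706986.7435 m, Z=-5755612.5870 m

start: φ=-64.936458°, λ=87.495579°, h=991.572 m
→ ECEF (a=6378137.000, f=1/298.257222101): X=118408.6154, Y=2707209.6386, Z=-5755610.4750
→ Helmert 7p (PV): X=118608.6937, Y=2706986.7435, Z=-5755612.5870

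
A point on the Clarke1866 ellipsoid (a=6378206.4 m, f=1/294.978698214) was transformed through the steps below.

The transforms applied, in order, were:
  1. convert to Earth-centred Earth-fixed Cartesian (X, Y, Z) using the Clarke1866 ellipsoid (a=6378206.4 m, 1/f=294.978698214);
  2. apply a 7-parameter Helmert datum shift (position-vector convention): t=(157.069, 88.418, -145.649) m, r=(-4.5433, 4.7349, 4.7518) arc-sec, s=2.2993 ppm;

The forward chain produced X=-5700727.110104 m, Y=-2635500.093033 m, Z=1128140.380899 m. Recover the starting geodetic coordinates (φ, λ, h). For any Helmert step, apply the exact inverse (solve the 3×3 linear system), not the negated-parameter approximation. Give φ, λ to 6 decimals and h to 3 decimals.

start: X=-5700727.1101, Y=-2635500.0930, Z=1128140.3809 m
→ Helmert⁻¹: X=-5700957.6815, Y=-2635475.9639, Z=1128094.5172
→ geod (Bowring, a=6378206.400): φ=10.25044200°, λ=-155.18953500°, h=3636.3420 m

φ=10.250442°, λ=-155.189535°, h=3636.342 m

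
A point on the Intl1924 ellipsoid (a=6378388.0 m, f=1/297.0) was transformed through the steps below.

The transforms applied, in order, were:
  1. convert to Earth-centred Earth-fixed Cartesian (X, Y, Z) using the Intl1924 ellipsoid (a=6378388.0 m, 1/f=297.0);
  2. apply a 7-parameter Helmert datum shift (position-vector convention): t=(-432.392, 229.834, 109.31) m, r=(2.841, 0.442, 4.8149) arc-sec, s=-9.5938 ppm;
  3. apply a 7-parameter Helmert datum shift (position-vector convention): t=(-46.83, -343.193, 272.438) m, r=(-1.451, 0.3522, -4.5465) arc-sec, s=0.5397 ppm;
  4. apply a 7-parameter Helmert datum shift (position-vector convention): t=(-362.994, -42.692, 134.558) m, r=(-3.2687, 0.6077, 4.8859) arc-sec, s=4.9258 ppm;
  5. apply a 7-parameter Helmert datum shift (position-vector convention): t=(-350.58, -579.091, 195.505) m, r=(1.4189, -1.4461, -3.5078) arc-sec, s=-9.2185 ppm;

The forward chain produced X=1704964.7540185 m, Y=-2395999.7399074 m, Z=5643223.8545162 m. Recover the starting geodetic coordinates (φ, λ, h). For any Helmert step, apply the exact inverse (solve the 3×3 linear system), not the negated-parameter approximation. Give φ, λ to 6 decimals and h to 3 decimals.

φ=62.630091°, λ=-54.538142°, h=1481.020 m

start: X=1704964.7540, Y=-2395999.7399, Z=5643223.8545 m
→ Helmert⁻¹: X=1705411.3541, Y=-2395374.9097, Z=5643084.8916
→ Helmert⁻¹: X=1705692.5784, Y=-2395450.2459, Z=5642889.6021
→ Helmert⁻¹: X=1705781.6461, Y=-2395107.8550, Z=5642600.1827
→ Helmert⁻¹: X=1706162.4013, Y=-2395322.7786, Z=5642581.6544
→ geod (Bowring, a=6378388.000): φ=62.63009100°, λ=-54.53814200°, h=1481.0200 m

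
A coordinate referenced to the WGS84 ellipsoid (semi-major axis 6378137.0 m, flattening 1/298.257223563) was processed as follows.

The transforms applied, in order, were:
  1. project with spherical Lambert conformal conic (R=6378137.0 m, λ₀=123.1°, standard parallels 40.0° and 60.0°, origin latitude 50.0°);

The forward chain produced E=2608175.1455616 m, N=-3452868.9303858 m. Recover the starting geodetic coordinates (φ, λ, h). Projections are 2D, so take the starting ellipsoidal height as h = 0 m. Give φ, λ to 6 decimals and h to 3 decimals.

φ=16.810006°, λ=144.781918°, h=0.000 m

start: E=2608175.1456, N=-3452868.9304 m
→ lcc⁻¹: φ=16.81000600°, λ=144.78191800°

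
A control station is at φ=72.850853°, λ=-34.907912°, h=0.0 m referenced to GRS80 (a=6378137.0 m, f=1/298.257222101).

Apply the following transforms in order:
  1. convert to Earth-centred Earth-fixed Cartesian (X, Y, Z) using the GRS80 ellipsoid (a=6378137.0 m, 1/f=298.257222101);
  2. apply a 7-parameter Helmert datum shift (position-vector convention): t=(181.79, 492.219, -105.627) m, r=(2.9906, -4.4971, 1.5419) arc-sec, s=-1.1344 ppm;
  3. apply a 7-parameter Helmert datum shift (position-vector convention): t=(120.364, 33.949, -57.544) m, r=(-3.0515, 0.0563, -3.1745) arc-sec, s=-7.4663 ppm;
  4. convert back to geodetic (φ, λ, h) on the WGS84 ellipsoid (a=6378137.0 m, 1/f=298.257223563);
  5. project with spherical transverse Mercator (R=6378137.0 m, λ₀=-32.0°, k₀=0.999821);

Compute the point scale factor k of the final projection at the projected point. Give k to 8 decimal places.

start: φ=72.850853°, λ=-34.907912°, h=0.000 m
→ ECEF (a=6378137.000, f=1/298.257222101): X=1547011.7319, Y=-1079527.9544, Z=6072355.1341
→ Helmert 7p (PV): X=1547067.4441, Y=-1079110.9883, Z=6072260.6955
→ Helmert 7p (PV): X=1547161.3068, Y=-1079002.9593, Z=6072173.3563
→ geod (Bowring, a=6378137.000): φ=72.85189430°, λ=-34.89223434°, h=-226.0918 m
→ into tm (λ₀=-32.0°): φ=72.85189430°, λ−λ₀=-2.89223434°
scale k = 0.99993166

0.99993166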